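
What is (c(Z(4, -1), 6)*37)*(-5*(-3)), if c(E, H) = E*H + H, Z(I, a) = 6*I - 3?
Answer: 73260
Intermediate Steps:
Z(I, a) = -3 + 6*I
c(E, H) = H + E*H
(c(Z(4, -1), 6)*37)*(-5*(-3)) = ((6*(1 + (-3 + 6*4)))*37)*(-5*(-3)) = ((6*(1 + (-3 + 24)))*37)*15 = ((6*(1 + 21))*37)*15 = ((6*22)*37)*15 = (132*37)*15 = 4884*15 = 73260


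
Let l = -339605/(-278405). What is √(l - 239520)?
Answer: I*√742597741325519/55681 ≈ 489.41*I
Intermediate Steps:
l = 67921/55681 (l = -339605*(-1/278405) = 67921/55681 ≈ 1.2198)
√(l - 239520) = √(67921/55681 - 239520) = √(-13336645199/55681) = I*√742597741325519/55681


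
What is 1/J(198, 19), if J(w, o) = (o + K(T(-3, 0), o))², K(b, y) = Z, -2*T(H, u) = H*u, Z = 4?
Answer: 1/529 ≈ 0.0018904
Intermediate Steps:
T(H, u) = -H*u/2
K(b, y) = 4
J(w, o) = (4 + o)² (J(w, o) = (o + 4)² = (4 + o)²)
1/J(198, 19) = 1/((4 + 19)²) = 1/(23²) = 1/529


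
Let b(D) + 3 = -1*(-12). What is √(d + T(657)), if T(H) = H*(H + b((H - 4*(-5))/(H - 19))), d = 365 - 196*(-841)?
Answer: √602763 ≈ 776.38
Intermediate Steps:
b(D) = 9 (b(D) = -3 - 1*(-12) = -3 + 12 = 9)
d = 165201 (d = 365 + 164836 = 165201)
T(H) = H*(9 + H) (T(H) = H*(H + 9) = H*(9 + H))
√(d + T(657)) = √(165201 + 657*(9 + 657)) = √(165201 + 657*666) = √(165201 + 437562) = √602763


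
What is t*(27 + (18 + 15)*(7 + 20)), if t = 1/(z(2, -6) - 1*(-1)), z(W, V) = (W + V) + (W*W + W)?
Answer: 306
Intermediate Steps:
z(W, V) = V + W² + 2*W (z(W, V) = (V + W) + (W² + W) = (V + W) + (W + W²) = V + W² + 2*W)
t = ⅓ (t = 1/((-6 + 2² + 2*2) - 1*(-1)) = 1/((-6 + 4 + 4) + 1) = 1/(2 + 1) = 1/3 = ⅓ ≈ 0.33333)
t*(27 + (18 + 15)*(7 + 20)) = (27 + (18 + 15)*(7 + 20))/3 = (27 + 33*27)/3 = (27 + 891)/3 = (⅓)*918 = 306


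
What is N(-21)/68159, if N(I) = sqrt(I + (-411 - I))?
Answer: I*sqrt(411)/68159 ≈ 0.00029744*I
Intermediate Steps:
N(I) = I*sqrt(411) (N(I) = sqrt(-411) = I*sqrt(411))
N(-21)/68159 = (I*sqrt(411))/68159 = (I*sqrt(411))*(1/68159) = I*sqrt(411)/68159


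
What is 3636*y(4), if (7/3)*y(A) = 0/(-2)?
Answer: 0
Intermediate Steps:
y(A) = 0 (y(A) = 3*(0/(-2))/7 = 3*(0*(-1/2))/7 = (3/7)*0 = 0)
3636*y(4) = 3636*0 = 0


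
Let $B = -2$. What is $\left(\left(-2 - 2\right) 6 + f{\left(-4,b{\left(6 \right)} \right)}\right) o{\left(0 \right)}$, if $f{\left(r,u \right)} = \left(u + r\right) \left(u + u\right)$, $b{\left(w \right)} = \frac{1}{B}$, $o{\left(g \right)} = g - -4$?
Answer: $-78$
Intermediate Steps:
$o{\left(g \right)} = 4 + g$ ($o{\left(g \right)} = g + 4 = 4 + g$)
$b{\left(w \right)} = - \frac{1}{2}$ ($b{\left(w \right)} = \frac{1}{-2} = - \frac{1}{2}$)
$f{\left(r,u \right)} = 2 u \left(r + u\right)$ ($f{\left(r,u \right)} = \left(r + u\right) 2 u = 2 u \left(r + u\right)$)
$\left(\left(-2 - 2\right) 6 + f{\left(-4,b{\left(6 \right)} \right)}\right) o{\left(0 \right)} = \left(\left(-2 - 2\right) 6 + 2 \left(- \frac{1}{2}\right) \left(-4 - \frac{1}{2}\right)\right) \left(4 + 0\right) = \left(\left(-4\right) 6 + 2 \left(- \frac{1}{2}\right) \left(- \frac{9}{2}\right)\right) 4 = \left(-24 + \frac{9}{2}\right) 4 = \left(- \frac{39}{2}\right) 4 = -78$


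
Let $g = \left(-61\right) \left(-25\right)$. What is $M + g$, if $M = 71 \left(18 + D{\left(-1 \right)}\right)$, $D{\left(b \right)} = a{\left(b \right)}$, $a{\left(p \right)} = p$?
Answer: $2732$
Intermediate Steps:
$D{\left(b \right)} = b$
$g = 1525$
$M = 1207$ ($M = 71 \left(18 - 1\right) = 71 \cdot 17 = 1207$)
$M + g = 1207 + 1525 = 2732$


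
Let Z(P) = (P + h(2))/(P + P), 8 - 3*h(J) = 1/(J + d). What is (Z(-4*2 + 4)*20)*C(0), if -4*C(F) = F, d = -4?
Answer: 0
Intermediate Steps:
C(F) = -F/4
h(J) = 8/3 - 1/(3*(-4 + J)) (h(J) = 8/3 - 1/(3*(J - 4)) = 8/3 - 1/(3*(-4 + J)))
Z(P) = (17/6 + P)/(2*P) (Z(P) = (P + (-33 + 8*2)/(3*(-4 + 2)))/(P + P) = (P + (1/3)*(-33 + 16)/(-2))/((2*P)) = (P + (1/3)*(-1/2)*(-17))*(1/(2*P)) = (P + 17/6)*(1/(2*P)) = (17/6 + P)*(1/(2*P)) = (17/6 + P)/(2*P))
(Z(-4*2 + 4)*20)*C(0) = (((17 + 6*(-4*2 + 4))/(12*(-4*2 + 4)))*20)*(-1/4*0) = (((17 + 6*(-8 + 4))/(12*(-8 + 4)))*20)*0 = (((1/12)*(17 + 6*(-4))/(-4))*20)*0 = (((1/12)*(-1/4)*(17 - 24))*20)*0 = (((1/12)*(-1/4)*(-7))*20)*0 = ((7/48)*20)*0 = (35/12)*0 = 0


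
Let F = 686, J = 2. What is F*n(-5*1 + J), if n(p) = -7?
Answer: -4802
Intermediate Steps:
F*n(-5*1 + J) = 686*(-7) = -4802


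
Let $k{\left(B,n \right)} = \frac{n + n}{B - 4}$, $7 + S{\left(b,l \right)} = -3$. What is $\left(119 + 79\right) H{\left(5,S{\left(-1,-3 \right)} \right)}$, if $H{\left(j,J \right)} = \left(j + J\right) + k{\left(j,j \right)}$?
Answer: $990$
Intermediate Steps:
$S{\left(b,l \right)} = -10$ ($S{\left(b,l \right)} = -7 - 3 = -10$)
$k{\left(B,n \right)} = \frac{2 n}{-4 + B}$
$H{\left(j,J \right)} = J + j + \frac{2 j}{-4 + j}$ ($H{\left(j,J \right)} = \left(j + J\right) + \frac{2 j}{-4 + j} = \left(J + j\right) + \frac{2 j}{-4 + j} = J + j + \frac{2 j}{-4 + j}$)
$\left(119 + 79\right) H{\left(5,S{\left(-1,-3 \right)} \right)} = \left(119 + 79\right) \frac{2 \cdot 5 + \left(-4 + 5\right) \left(-10 + 5\right)}{-4 + 5} = 198 \frac{10 + 1 \left(-5\right)}{1} = 198 \cdot 1 \left(10 - 5\right) = 198 \cdot 1 \cdot 5 = 198 \cdot 5 = 990$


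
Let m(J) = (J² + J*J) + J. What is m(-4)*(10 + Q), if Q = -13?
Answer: -84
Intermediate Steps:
m(J) = J + 2*J² (m(J) = (J² + J²) + J = 2*J² + J = J + 2*J²)
m(-4)*(10 + Q) = (-4*(1 + 2*(-4)))*(10 - 13) = -4*(1 - 8)*(-3) = -4*(-7)*(-3) = 28*(-3) = -84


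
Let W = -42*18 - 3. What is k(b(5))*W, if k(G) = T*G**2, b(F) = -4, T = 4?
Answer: -48576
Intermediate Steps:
k(G) = 4*G**2
W = -759 (W = -756 - 3 = -759)
k(b(5))*W = (4*(-4)**2)*(-759) = (4*16)*(-759) = 64*(-759) = -48576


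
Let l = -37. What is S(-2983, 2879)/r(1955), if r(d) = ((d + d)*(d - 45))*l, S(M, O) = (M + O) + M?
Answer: 3087/276319700 ≈ 1.1172e-5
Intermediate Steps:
S(M, O) = O + 2*M
r(d) = -74*d*(-45 + d) (r(d) = ((d + d)*(d - 45))*(-37) = ((2*d)*(-45 + d))*(-37) = (2*d*(-45 + d))*(-37) = -74*d*(-45 + d))
S(-2983, 2879)/r(1955) = (2879 + 2*(-2983))/((74*1955*(45 - 1*1955))) = (2879 - 5966)/((74*1955*(45 - 1955))) = -3087/(74*1955*(-1910)) = -3087/(-276319700) = -3087*(-1/276319700) = 3087/276319700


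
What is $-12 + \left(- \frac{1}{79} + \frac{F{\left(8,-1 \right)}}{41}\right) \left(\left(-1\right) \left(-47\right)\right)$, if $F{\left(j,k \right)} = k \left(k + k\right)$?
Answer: $- \frac{33369}{3239} \approx -10.302$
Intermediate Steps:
$F{\left(j,k \right)} = 2 k^{2}$ ($F{\left(j,k \right)} = k 2 k = 2 k^{2}$)
$-12 + \left(- \frac{1}{79} + \frac{F{\left(8,-1 \right)}}{41}\right) \left(\left(-1\right) \left(-47\right)\right) = -12 + \left(- \frac{1}{79} + \frac{2 \left(-1\right)^{2}}{41}\right) \left(\left(-1\right) \left(-47\right)\right) = -12 + \left(\left(-1\right) \frac{1}{79} + 2 \cdot 1 \cdot \frac{1}{41}\right) 47 = -12 + \left(- \frac{1}{79} + 2 \cdot \frac{1}{41}\right) 47 = -12 + \left(- \frac{1}{79} + \frac{2}{41}\right) 47 = -12 + \frac{117}{3239} \cdot 47 = -12 + \frac{5499}{3239} = - \frac{33369}{3239}$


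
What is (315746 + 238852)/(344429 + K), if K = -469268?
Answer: -5602/1261 ≈ -4.4425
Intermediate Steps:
(315746 + 238852)/(344429 + K) = (315746 + 238852)/(344429 - 469268) = 554598/(-124839) = 554598*(-1/124839) = -5602/1261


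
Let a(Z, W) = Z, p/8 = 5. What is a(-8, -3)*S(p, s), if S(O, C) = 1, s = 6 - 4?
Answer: -8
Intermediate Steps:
p = 40 (p = 8*5 = 40)
s = 2
a(-8, -3)*S(p, s) = -8*1 = -8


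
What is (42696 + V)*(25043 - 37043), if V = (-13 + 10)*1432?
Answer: -460800000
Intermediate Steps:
V = -4296 (V = -3*1432 = -4296)
(42696 + V)*(25043 - 37043) = (42696 - 4296)*(25043 - 37043) = 38400*(-12000) = -460800000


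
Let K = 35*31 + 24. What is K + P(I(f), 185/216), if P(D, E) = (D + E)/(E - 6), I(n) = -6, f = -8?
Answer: 1110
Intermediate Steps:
P(D, E) = (D + E)/(-6 + E)
K = 1109 (K = 1085 + 24 = 1109)
K + P(I(f), 185/216) = 1109 + (-6 + 185/216)/(-6 + 185/216) = 1109 - 1111/216/(-1111/216) = 1109 - 216/1111*(-1111/216) = 1109 + 1 = 1110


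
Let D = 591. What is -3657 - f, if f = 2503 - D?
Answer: -5569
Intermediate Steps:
f = 1912 (f = 2503 - 1*591 = 2503 - 591 = 1912)
-3657 - f = -3657 - 1*1912 = -3657 - 1912 = -5569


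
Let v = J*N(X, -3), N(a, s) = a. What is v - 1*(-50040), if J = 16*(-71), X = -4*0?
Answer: 50040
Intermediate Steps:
X = 0
J = -1136
v = 0 (v = -1136*0 = 0)
v - 1*(-50040) = 0 - 1*(-50040) = 0 + 50040 = 50040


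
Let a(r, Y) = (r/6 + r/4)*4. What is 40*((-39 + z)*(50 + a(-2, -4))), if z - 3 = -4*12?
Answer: -156800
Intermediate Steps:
z = -45 (z = 3 - 4*12 = 3 - 48 = -45)
a(r, Y) = 5*r/3 (a(r, Y) = (r*(⅙) + r*(¼))*4 = (r/6 + r/4)*4 = (5*r/12)*4 = 5*r/3)
40*((-39 + z)*(50 + a(-2, -4))) = 40*((-39 - 45)*(50 + (5/3)*(-2))) = 40*(-84*(50 - 10/3)) = 40*(-84*140/3) = 40*(-3920) = -156800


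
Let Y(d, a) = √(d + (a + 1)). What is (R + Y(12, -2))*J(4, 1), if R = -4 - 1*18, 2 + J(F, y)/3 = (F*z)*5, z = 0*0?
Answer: 132 - 6*√11 ≈ 112.10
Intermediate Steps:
z = 0
J(F, y) = -6 (J(F, y) = -6 + 3*((F*0)*5) = -6 + 3*(0*5) = -6 + 3*0 = -6 + 0 = -6)
Y(d, a) = √(1 + a + d) (Y(d, a) = √(d + (1 + a)) = √(1 + a + d))
R = -22 (R = -4 - 18 = -22)
(R + Y(12, -2))*J(4, 1) = (-22 + √(1 - 2 + 12))*(-6) = (-22 + √11)*(-6) = 132 - 6*√11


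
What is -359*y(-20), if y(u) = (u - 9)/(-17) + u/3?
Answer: 90827/51 ≈ 1780.9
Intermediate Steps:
y(u) = 9/17 + 14*u/51 (y(u) = (-9 + u)*(-1/17) + u*(⅓) = (9/17 - u/17) + u/3 = 9/17 + 14*u/51)
-359*y(-20) = -359*(9/17 + (14/51)*(-20)) = -359*(9/17 - 280/51) = -359*(-253/51) = 90827/51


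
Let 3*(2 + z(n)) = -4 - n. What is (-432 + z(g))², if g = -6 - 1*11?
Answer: 1661521/9 ≈ 1.8461e+5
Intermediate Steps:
g = -17 (g = -6 - 11 = -17)
z(n) = -10/3 - n/3 (z(n) = -2 + (-4 - n)/3 = -2 + (-4/3 - n/3) = -10/3 - n/3)
(-432 + z(g))² = (-432 + (-10/3 - ⅓*(-17)))² = (-432 + (-10/3 + 17/3))² = (-432 + 7/3)² = (-1289/3)² = 1661521/9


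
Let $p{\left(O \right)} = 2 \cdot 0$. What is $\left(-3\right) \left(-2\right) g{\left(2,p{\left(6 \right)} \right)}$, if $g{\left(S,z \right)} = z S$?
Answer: $0$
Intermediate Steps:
$p{\left(O \right)} = 0$
$g{\left(S,z \right)} = S z$
$\left(-3\right) \left(-2\right) g{\left(2,p{\left(6 \right)} \right)} = \left(-3\right) \left(-2\right) 2 \cdot 0 = 6 \cdot 0 = 0$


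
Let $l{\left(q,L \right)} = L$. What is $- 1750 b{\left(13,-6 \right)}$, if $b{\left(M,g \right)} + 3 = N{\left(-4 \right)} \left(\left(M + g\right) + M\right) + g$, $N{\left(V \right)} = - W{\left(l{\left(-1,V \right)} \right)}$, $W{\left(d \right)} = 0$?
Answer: $15750$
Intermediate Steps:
$N{\left(V \right)} = 0$ ($N{\left(V \right)} = \left(-1\right) 0 = 0$)
$b{\left(M,g \right)} = -3 + g$ ($b{\left(M,g \right)} = -3 + \left(0 \left(\left(M + g\right) + M\right) + g\right) = -3 + \left(0 \left(g + 2 M\right) + g\right) = -3 + \left(0 + g\right) = -3 + g$)
$- 1750 b{\left(13,-6 \right)} = - 1750 \left(-3 - 6\right) = \left(-1750\right) \left(-9\right) = 15750$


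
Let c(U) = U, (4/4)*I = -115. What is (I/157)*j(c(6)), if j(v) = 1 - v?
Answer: 575/157 ≈ 3.6624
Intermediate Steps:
I = -115
(I/157)*j(c(6)) = (-115/157)*(1 - 1*6) = (-115*1/157)*(1 - 6) = -115/157*(-5) = 575/157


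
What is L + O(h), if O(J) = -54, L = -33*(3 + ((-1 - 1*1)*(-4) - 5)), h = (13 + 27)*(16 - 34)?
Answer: -252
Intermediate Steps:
h = -720 (h = 40*(-18) = -720)
L = -198 (L = -33*(3 + ((-1 - 1)*(-4) - 5)) = -33*(3 + (-2*(-4) - 5)) = -33*(3 + (8 - 5)) = -33*(3 + 3) = -33*6 = -198)
L + O(h) = -198 - 54 = -252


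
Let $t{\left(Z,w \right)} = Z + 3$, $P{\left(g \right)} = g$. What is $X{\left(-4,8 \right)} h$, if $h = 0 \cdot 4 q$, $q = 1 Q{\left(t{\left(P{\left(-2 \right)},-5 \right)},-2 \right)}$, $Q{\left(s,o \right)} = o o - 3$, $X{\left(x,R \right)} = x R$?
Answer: $0$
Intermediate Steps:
$X{\left(x,R \right)} = R x$
$t{\left(Z,w \right)} = 3 + Z$
$Q{\left(s,o \right)} = -3 + o^{2}$ ($Q{\left(s,o \right)} = o^{2} - 3 = -3 + o^{2}$)
$q = 1$ ($q = 1 \left(-3 + \left(-2\right)^{2}\right) = 1 \left(-3 + 4\right) = 1 \cdot 1 = 1$)
$h = 0$ ($h = 0 \cdot 4 \cdot 1 = 0 \cdot 1 = 0$)
$X{\left(-4,8 \right)} h = 8 \left(-4\right) 0 = \left(-32\right) 0 = 0$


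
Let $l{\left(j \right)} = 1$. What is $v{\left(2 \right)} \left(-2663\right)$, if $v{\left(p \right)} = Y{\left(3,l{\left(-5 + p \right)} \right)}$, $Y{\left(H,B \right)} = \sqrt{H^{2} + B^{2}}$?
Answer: $- 2663 \sqrt{10} \approx -8421.1$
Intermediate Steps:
$Y{\left(H,B \right)} = \sqrt{B^{2} + H^{2}}$
$v{\left(p \right)} = \sqrt{10}$ ($v{\left(p \right)} = \sqrt{1^{2} + 3^{2}} = \sqrt{1 + 9} = \sqrt{10}$)
$v{\left(2 \right)} \left(-2663\right) = \sqrt{10} \left(-2663\right) = - 2663 \sqrt{10}$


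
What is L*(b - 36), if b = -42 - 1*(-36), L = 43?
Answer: -1806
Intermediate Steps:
b = -6 (b = -42 + 36 = -6)
L*(b - 36) = 43*(-6 - 36) = 43*(-42) = -1806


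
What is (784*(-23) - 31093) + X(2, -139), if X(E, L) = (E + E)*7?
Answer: -49097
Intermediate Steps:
X(E, L) = 14*E (X(E, L) = (2*E)*7 = 14*E)
(784*(-23) - 31093) + X(2, -139) = (784*(-23) - 31093) + 14*2 = (-18032 - 31093) + 28 = -49125 + 28 = -49097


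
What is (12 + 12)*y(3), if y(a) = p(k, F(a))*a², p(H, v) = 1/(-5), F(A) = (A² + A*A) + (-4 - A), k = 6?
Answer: -216/5 ≈ -43.200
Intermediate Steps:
F(A) = -4 - A + 2*A² (F(A) = (A² + A²) + (-4 - A) = 2*A² + (-4 - A) = -4 - A + 2*A²)
p(H, v) = -⅕
y(a) = -a²/5
(12 + 12)*y(3) = (12 + 12)*(-⅕*3²) = 24*(-⅕*9) = 24*(-9/5) = -216/5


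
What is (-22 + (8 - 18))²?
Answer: 1024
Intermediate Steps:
(-22 + (8 - 18))² = (-22 - 10)² = (-32)² = 1024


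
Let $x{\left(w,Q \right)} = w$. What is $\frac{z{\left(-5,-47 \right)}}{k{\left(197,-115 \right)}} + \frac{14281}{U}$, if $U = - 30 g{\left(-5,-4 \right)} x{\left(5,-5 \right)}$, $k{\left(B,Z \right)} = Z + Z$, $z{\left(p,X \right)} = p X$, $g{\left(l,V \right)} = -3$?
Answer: $\frac{158944}{5175} \approx 30.714$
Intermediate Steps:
$z{\left(p,X \right)} = X p$
$k{\left(B,Z \right)} = 2 Z$
$U = 450$ ($U = \left(-30\right) \left(-3\right) 5 = 90 \cdot 5 = 450$)
$\frac{z{\left(-5,-47 \right)}}{k{\left(197,-115 \right)}} + \frac{14281}{U} = \frac{\left(-47\right) \left(-5\right)}{2 \left(-115\right)} + \frac{14281}{450} = \frac{235}{-230} + 14281 \cdot \frac{1}{450} = 235 \left(- \frac{1}{230}\right) + \frac{14281}{450} = - \frac{47}{46} + \frac{14281}{450} = \frac{158944}{5175}$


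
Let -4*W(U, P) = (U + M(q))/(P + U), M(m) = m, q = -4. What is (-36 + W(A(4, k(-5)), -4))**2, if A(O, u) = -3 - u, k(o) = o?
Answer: 21025/16 ≈ 1314.1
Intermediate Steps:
W(U, P) = -(-4 + U)/(4*(P + U)) (W(U, P) = -(U - 4)/(4*(P + U)) = -(-4 + U)/(4*(P + U)))
(-36 + W(A(4, k(-5)), -4))**2 = (-36 + (1 - (-3 - 1*(-5))/4)/(-4 + (-3 - 1*(-5))))**2 = (-36 + (1 - (-3 + 5)/4)/(-4 + (-3 + 5)))**2 = (-36 + (1 - 1/4*2)/(-4 + 2))**2 = (-36 + (1 - 1/2)/(-2))**2 = (-36 - 1/2*1/2)**2 = (-36 - 1/4)**2 = (-145/4)**2 = 21025/16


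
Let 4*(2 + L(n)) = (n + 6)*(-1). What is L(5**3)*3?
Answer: -417/4 ≈ -104.25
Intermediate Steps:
L(n) = -7/2 - n/4 (L(n) = -2 + ((n + 6)*(-1))/4 = -2 + ((6 + n)*(-1))/4 = -2 + (-6 - n)/4 = -2 + (-3/2 - n/4) = -7/2 - n/4)
L(5**3)*3 = (-7/2 - 1/4*5**3)*3 = (-7/2 - 1/4*125)*3 = (-7/2 - 125/4)*3 = -139/4*3 = -417/4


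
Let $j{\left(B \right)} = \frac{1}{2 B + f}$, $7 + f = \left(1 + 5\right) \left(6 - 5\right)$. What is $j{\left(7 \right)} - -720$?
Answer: $\frac{9361}{13} \approx 720.08$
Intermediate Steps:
$f = -1$ ($f = -7 + \left(1 + 5\right) \left(6 - 5\right) = -7 + 6 \cdot 1 = -7 + 6 = -1$)
$j{\left(B \right)} = \frac{1}{-1 + 2 B}$ ($j{\left(B \right)} = \frac{1}{2 B - 1} = \frac{1}{-1 + 2 B}$)
$j{\left(7 \right)} - -720 = \frac{1}{-1 + 2 \cdot 7} - -720 = \frac{1}{-1 + 14} + 720 = \frac{1}{13} + 720 = \frac{9361}{13}$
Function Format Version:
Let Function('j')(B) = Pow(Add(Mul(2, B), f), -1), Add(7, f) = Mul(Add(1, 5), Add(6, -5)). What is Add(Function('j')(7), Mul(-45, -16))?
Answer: Rational(9361, 13) ≈ 720.08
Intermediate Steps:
f = -1 (f = Add(-7, Mul(Add(1, 5), Add(6, -5))) = Add(-7, Mul(6, 1)) = Add(-7, 6) = -1)
Function('j')(B) = Pow(Add(-1, Mul(2, B)), -1) (Function('j')(B) = Pow(Add(Mul(2, B), -1), -1) = Pow(Add(-1, Mul(2, B)), -1))
Add(Function('j')(7), Mul(-45, -16)) = Add(Pow(Add(-1, Mul(2, 7)), -1), Mul(-45, -16)) = Add(Pow(Add(-1, 14), -1), 720) = Add(Pow(13, -1), 720) = Add(Rational(1, 13), 720) = Rational(9361, 13)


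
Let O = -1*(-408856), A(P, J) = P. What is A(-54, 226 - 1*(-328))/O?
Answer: -27/204428 ≈ -0.00013208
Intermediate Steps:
O = 408856
A(-54, 226 - 1*(-328))/O = -54/408856 = -54*1/408856 = -27/204428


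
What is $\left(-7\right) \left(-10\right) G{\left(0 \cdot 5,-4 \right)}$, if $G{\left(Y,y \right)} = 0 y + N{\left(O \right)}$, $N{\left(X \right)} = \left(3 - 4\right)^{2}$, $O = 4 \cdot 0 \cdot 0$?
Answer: $70$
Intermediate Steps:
$O = 0$ ($O = 0 \cdot 0 = 0$)
$N{\left(X \right)} = 1$ ($N{\left(X \right)} = \left(-1\right)^{2} = 1$)
$G{\left(Y,y \right)} = 1$ ($G{\left(Y,y \right)} = 0 y + 1 = 0 + 1 = 1$)
$\left(-7\right) \left(-10\right) G{\left(0 \cdot 5,-4 \right)} = \left(-7\right) \left(-10\right) 1 = 70 \cdot 1 = 70$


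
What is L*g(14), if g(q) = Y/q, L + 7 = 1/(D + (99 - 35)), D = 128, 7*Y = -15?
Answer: 6715/6272 ≈ 1.0706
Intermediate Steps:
Y = -15/7 (Y = (⅐)*(-15) = -15/7 ≈ -2.1429)
L = -1343/192 (L = -7 + 1/(128 + (99 - 35)) = -7 + 1/(128 + 64) = -7 + 1/192 = -1343/192 ≈ -6.9948)
g(q) = -15/(7*q)
L*g(14) = -(-6715)/(448*14) = -1343/192*(-15/98) = 6715/6272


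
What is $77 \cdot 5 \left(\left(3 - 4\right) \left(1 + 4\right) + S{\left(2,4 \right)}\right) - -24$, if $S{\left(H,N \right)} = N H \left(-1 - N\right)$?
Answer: $-17301$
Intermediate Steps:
$S{\left(H,N \right)} = H N \left(-1 - N\right)$
$77 \cdot 5 \left(\left(3 - 4\right) \left(1 + 4\right) + S{\left(2,4 \right)}\right) - -24 = 77 \cdot 5 \left(\left(3 - 4\right) \left(1 + 4\right) - 2 \cdot 4 \left(1 + 4\right)\right) - -24 = 77 \cdot 5 \left(\left(-1\right) 5 - 2 \cdot 4 \cdot 5\right) + \left(-9 + 33\right) = 77 \cdot 5 \left(-5 - 40\right) + 24 = 77 \cdot 5 \left(-45\right) + 24 = 77 \left(-225\right) + 24 = -17325 + 24 = -17301$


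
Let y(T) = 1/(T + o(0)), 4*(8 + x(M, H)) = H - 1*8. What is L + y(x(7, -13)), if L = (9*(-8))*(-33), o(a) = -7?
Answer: 192452/81 ≈ 2375.9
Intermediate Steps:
x(M, H) = -10 + H/4 (x(M, H) = -8 + (H - 1*8)/4 = -8 + (H - 8)/4 = -8 + (-8 + H)/4 = -8 + (-2 + H/4) = -10 + H/4)
L = 2376 (L = -72*(-33) = 2376)
y(T) = 1/(-7 + T) (y(T) = 1/(T - 7) = 1/(-7 + T))
L + y(x(7, -13)) = 2376 + 1/(-7 + (-10 + (1/4)*(-13))) = 2376 + 1/(-7 + (-10 - 13/4)) = 2376 + 1/(-7 - 53/4) = 2376 + 1/(-81/4) = 2376 - 4/81 = 192452/81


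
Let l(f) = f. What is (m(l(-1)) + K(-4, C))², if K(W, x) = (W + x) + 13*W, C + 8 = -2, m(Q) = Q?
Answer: 4489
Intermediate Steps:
C = -10 (C = -8 - 2 = -10)
K(W, x) = x + 14*W
(m(l(-1)) + K(-4, C))² = (-1 + (-10 + 14*(-4)))² = (-1 + (-10 - 56))² = (-1 - 66)² = (-67)² = 4489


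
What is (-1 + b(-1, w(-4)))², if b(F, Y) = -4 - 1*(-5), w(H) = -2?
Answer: 0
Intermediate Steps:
b(F, Y) = 1 (b(F, Y) = -4 + 5 = 1)
(-1 + b(-1, w(-4)))² = (-1 + 1)² = 0² = 0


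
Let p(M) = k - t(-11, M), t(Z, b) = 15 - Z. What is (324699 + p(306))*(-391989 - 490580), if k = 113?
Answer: -286646055234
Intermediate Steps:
p(M) = 87 (p(M) = 113 - (15 - 1*(-11)) = 113 - (15 + 11) = 113 - 1*26 = 113 - 26 = 87)
(324699 + p(306))*(-391989 - 490580) = (324699 + 87)*(-391989 - 490580) = 324786*(-882569) = -286646055234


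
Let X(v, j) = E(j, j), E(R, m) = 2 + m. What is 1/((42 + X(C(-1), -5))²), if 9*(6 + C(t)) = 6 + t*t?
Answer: 1/1521 ≈ 0.00065746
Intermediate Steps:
C(t) = -16/3 + t²/9 (C(t) = -6 + (6 + t*t)/9 = -6 + (6 + t²)/9 = -6 + (⅔ + t²/9) = -16/3 + t²/9)
X(v, j) = 2 + j
1/((42 + X(C(-1), -5))²) = 1/((42 + (2 - 5))²) = 1/((42 - 3)²) = 1/(39²) = 1/1521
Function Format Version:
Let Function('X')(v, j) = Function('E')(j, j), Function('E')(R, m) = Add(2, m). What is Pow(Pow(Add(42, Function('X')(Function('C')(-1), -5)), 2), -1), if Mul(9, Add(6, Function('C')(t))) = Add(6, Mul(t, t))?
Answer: Rational(1, 1521) ≈ 0.00065746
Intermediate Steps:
Function('C')(t) = Add(Rational(-16, 3), Mul(Rational(1, 9), Pow(t, 2))) (Function('C')(t) = Add(-6, Mul(Rational(1, 9), Add(6, Mul(t, t)))) = Add(-6, Mul(Rational(1, 9), Add(6, Pow(t, 2)))) = Add(-6, Add(Rational(2, 3), Mul(Rational(1, 9), Pow(t, 2)))) = Add(Rational(-16, 3), Mul(Rational(1, 9), Pow(t, 2))))
Function('X')(v, j) = Add(2, j)
Pow(Pow(Add(42, Function('X')(Function('C')(-1), -5)), 2), -1) = Pow(Pow(Add(42, Add(2, -5)), 2), -1) = Pow(Pow(Add(42, -3), 2), -1) = Pow(Pow(39, 2), -1) = Pow(1521, -1) = Rational(1, 1521)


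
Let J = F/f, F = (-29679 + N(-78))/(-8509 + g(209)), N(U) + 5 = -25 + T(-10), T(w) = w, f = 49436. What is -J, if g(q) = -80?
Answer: -29719/424605804 ≈ -6.9992e-5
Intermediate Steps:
N(U) = -40 (N(U) = -5 + (-25 - 10) = -5 - 35 = -40)
F = 29719/8589 (F = (-29679 - 40)/(-8509 - 80) = -29719/(-8589) = -29719*(-1/8589) = 29719/8589 ≈ 3.4601)
J = 29719/424605804 (J = (29719/8589)/49436 = (29719/8589)*(1/49436) = 29719/424605804 ≈ 6.9992e-5)
-J = -1*29719/424605804 = -29719/424605804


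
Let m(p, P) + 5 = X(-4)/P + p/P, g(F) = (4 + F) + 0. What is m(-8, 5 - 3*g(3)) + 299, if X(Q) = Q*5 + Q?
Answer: 296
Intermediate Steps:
g(F) = 4 + F
X(Q) = 6*Q (X(Q) = 5*Q + Q = 6*Q)
m(p, P) = -5 - 24/P + p/P (m(p, P) = -5 + ((6*(-4))/P + p/P) = -5 + (-24/P + p/P) = -5 - 24/P + p/P)
m(-8, 5 - 3*g(3)) + 299 = (-24 - 8 - 5*(5 - 3*(4 + 3)))/(5 - 3*(4 + 3)) + 299 = (-24 - 8 - 5*(5 - 3*7))/(5 - 3*7) + 299 = (-24 - 8 - 5*(5 - 21))/(5 - 21) + 299 = (-24 - 8 - 5*(-16))/(-16) + 299 = -(-24 - 8 + 80)/16 + 299 = -1/16*48 + 299 = -3 + 299 = 296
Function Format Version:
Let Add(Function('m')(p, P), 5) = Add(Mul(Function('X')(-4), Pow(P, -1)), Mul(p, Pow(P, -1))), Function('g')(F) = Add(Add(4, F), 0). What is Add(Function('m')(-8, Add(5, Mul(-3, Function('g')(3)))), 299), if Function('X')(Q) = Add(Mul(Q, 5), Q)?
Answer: 296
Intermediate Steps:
Function('g')(F) = Add(4, F)
Function('X')(Q) = Mul(6, Q) (Function('X')(Q) = Add(Mul(5, Q), Q) = Mul(6, Q))
Function('m')(p, P) = Add(-5, Mul(-24, Pow(P, -1)), Mul(p, Pow(P, -1))) (Function('m')(p, P) = Add(-5, Add(Mul(Mul(6, -4), Pow(P, -1)), Mul(p, Pow(P, -1)))) = Add(-5, Add(Mul(-24, Pow(P, -1)), Mul(p, Pow(P, -1)))) = Add(-5, Mul(-24, Pow(P, -1)), Mul(p, Pow(P, -1))))
Add(Function('m')(-8, Add(5, Mul(-3, Function('g')(3)))), 299) = Add(Mul(Pow(Add(5, Mul(-3, Add(4, 3))), -1), Add(-24, -8, Mul(-5, Add(5, Mul(-3, Add(4, 3)))))), 299) = Add(Mul(Pow(Add(5, Mul(-3, 7)), -1), Add(-24, -8, Mul(-5, Add(5, Mul(-3, 7))))), 299) = Add(Mul(Pow(Add(5, -21), -1), Add(-24, -8, Mul(-5, Add(5, -21)))), 299) = Add(Mul(Pow(-16, -1), Add(-24, -8, Mul(-5, -16))), 299) = Add(Mul(Rational(-1, 16), Add(-24, -8, 80)), 299) = Add(Mul(Rational(-1, 16), 48), 299) = Add(-3, 299) = 296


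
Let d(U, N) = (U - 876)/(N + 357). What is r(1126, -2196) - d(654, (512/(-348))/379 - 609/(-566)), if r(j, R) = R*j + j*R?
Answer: -33048064696538124/6682598435 ≈ -4.9454e+6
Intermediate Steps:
r(j, R) = 2*R*j (r(j, R) = R*j + R*j = 2*R*j)
d(U, N) = (-876 + U)/(357 + N)
r(1126, -2196) - d(654, (512/(-348))/379 - 609/(-566)) = 2*(-2196)*1126 - (-876 + 654)/(357 + ((512/(-348))/379 - 609/(-566))) = -4945392 - (-222)/(357 + ((512*(-1/348))*(1/379) - 609*(-1/566))) = -4945392 - (-222)/(357 + (-128/87*1/379 + 609/566)) = -4945392 - (-222)/(357 + (-128/32973 + 609/566)) = -4945392 - (-222)/(357 + 20008109/18662718) = -4945392 - (-222)/6682598435/18662718 = -4945392 - 18662718*(-222)/6682598435 = -4945392 - 1*(-4143123396/6682598435) = -4945392 + 4143123396/6682598435 = -33048064696538124/6682598435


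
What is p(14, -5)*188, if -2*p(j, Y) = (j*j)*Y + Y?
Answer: 92590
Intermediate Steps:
p(j, Y) = -Y/2 - Y*j²/2 (p(j, Y) = -((j*j)*Y + Y)/2 = -(j²*Y + Y)/2 = -(Y*j² + Y)/2 = -(Y + Y*j²)/2 = -Y/2 - Y*j²/2)
p(14, -5)*188 = -½*(-5)*(1 + 14²)*188 = -½*(-5)*(1 + 196)*188 = -½*(-5)*197*188 = (985/2)*188 = 92590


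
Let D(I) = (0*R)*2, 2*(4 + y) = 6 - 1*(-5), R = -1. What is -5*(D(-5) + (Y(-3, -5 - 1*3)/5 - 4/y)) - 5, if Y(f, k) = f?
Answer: 34/3 ≈ 11.333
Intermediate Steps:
y = 3/2 (y = -4 + (6 - 1*(-5))/2 = -4 + (6 + 5)/2 = -4 + (1/2)*11 = -4 + 11/2 = 3/2 ≈ 1.5000)
D(I) = 0 (D(I) = (0*(-1))*2 = 0*2 = 0)
-5*(D(-5) + (Y(-3, -5 - 1*3)/5 - 4/y)) - 5 = -5*(0 + (-3/5 - 4/3/2)) - 5 = -5*(0 + (-3*1/5 - 4*2/3)) - 5 = -5*(0 + (-3/5 - 8/3)) - 5 = -5*(0 - 49/15) - 5 = -5*(-49/15) - 5 = 49/3 - 5 = 34/3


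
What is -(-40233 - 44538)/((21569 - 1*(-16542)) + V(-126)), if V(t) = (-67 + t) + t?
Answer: 84771/37792 ≈ 2.2431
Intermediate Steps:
V(t) = -67 + 2*t
-(-40233 - 44538)/((21569 - 1*(-16542)) + V(-126)) = -(-40233 - 44538)/((21569 - 1*(-16542)) + (-67 + 2*(-126))) = -(-84771)/((21569 + 16542) + (-67 - 252)) = -(-84771)/(38111 - 319) = -(-84771)/37792 = -1*(-84771/37792) = 84771/37792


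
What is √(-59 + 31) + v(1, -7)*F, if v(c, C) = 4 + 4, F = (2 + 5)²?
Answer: 392 + 2*I*√7 ≈ 392.0 + 5.2915*I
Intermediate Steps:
F = 49 (F = 7² = 49)
v(c, C) = 8
√(-59 + 31) + v(1, -7)*F = √(-59 + 31) + 8*49 = √(-28) + 392 = 2*I*√7 + 392 = 392 + 2*I*√7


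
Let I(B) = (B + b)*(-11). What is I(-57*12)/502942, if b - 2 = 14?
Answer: 334/22861 ≈ 0.014610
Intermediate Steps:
b = 16 (b = 2 + 14 = 16)
I(B) = -176 - 11*B (I(B) = (B + 16)*(-11) = (16 + B)*(-11) = -176 - 11*B)
I(-57*12)/502942 = (-176 - (-627)*12)/502942 = (-176 - 11*(-684))*(1/502942) = (-176 + 7524)*(1/502942) = 7348*(1/502942) = 334/22861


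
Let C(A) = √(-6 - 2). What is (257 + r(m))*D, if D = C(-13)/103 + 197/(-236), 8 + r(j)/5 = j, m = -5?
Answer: -9456/59 + 384*I*√2/103 ≈ -160.27 + 5.2724*I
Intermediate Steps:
C(A) = 2*I*√2 (C(A) = √(-8) = 2*I*√2)
r(j) = -40 + 5*j
D = -197/236 + 2*I*√2/103 (D = (2*I*√2)/103 + 197/(-236) = (2*I*√2)*(1/103) + 197*(-1/236) = 2*I*√2/103 - 197/236 = -197/236 + 2*I*√2/103 ≈ -0.83475 + 0.02746*I)
(257 + r(m))*D = (257 + (-40 + 5*(-5)))*(-197/236 + 2*I*√2/103) = (257 + (-40 - 25))*(-197/236 + 2*I*√2/103) = (257 - 65)*(-197/236 + 2*I*√2/103) = 192*(-197/236 + 2*I*√2/103) = -9456/59 + 384*I*√2/103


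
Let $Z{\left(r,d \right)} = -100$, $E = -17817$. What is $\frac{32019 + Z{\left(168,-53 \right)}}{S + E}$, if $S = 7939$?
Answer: $- \frac{31919}{9878} \approx -3.2313$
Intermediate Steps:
$\frac{32019 + Z{\left(168,-53 \right)}}{S + E} = \frac{32019 - 100}{7939 - 17817} = \frac{31919}{-9878} = 31919 \left(- \frac{1}{9878}\right) = - \frac{31919}{9878}$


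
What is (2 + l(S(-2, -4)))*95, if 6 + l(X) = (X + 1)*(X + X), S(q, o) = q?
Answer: 0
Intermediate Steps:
l(X) = -6 + 2*X*(1 + X) (l(X) = -6 + (X + 1)*(X + X) = -6 + (1 + X)*(2*X) = -6 + 2*X*(1 + X))
(2 + l(S(-2, -4)))*95 = (2 + (-6 + 2*(-2) + 2*(-2)²))*95 = (2 + (-6 - 4 + 2*4))*95 = (2 + (-6 - 4 + 8))*95 = (2 - 2)*95 = 0*95 = 0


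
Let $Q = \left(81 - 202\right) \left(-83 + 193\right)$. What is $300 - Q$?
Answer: $13610$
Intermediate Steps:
$Q = -13310$ ($Q = \left(-121\right) 110 = -13310$)
$300 - Q = 300 - -13310 = 300 + 13310 = 13610$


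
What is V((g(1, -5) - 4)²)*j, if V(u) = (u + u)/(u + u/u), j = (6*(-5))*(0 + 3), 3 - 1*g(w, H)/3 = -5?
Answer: -72000/401 ≈ -179.55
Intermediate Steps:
g(w, H) = 24 (g(w, H) = 9 - 3*(-5) = 9 + 15 = 24)
j = -90 (j = -30*3 = -90)
V(u) = 2*u/(1 + u) (V(u) = (2*u)/(u + 1) = (2*u)/(1 + u) = 2*u/(1 + u))
V((g(1, -5) - 4)²)*j = (2*(24 - 4)²/(1 + (24 - 4)²))*(-90) = (2*20²/(1 + 20²))*(-90) = (2*400/(1 + 400))*(-90) = (2*400/401)*(-90) = (2*400*(1/401))*(-90) = (800/401)*(-90) = -72000/401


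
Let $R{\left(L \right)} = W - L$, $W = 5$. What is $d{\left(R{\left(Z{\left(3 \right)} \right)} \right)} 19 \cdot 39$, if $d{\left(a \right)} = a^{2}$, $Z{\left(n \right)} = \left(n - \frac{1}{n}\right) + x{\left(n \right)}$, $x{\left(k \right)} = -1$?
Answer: $\frac{24700}{3} \approx 8233.3$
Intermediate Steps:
$Z{\left(n \right)} = -1 + n - \frac{1}{n}$ ($Z{\left(n \right)} = \left(n - \frac{1}{n}\right) - 1 = -1 + n - \frac{1}{n}$)
$R{\left(L \right)} = 5 - L$
$d{\left(R{\left(Z{\left(3 \right)} \right)} \right)} 19 \cdot 39 = \left(5 - \left(-1 + 3 - \frac{1}{3}\right)\right)^{2} \cdot 19 \cdot 39 = \left(5 - \frac{5}{3}\right)^{2} \cdot 19 \cdot 39 = \left(\frac{10}{3}\right)^{2} \cdot 19 \cdot 39 = \frac{100}{9} \cdot 19 \cdot 39 = \frac{1900}{9} \cdot 39 = \frac{24700}{3}$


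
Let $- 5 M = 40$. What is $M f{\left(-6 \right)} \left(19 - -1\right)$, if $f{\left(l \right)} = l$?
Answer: $960$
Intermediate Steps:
$M = -8$ ($M = \left(- \frac{1}{5}\right) 40 = -8$)
$M f{\left(-6 \right)} \left(19 - -1\right) = \left(-8\right) \left(-6\right) \left(19 - -1\right) = 48 \left(19 + 1\right) = 48 \cdot 20 = 960$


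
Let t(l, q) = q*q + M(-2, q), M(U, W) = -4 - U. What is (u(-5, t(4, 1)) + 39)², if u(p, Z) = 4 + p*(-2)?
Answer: 2809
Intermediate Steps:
t(l, q) = -2 + q² (t(l, q) = q*q + (-4 - 1*(-2)) = q² + (-4 + 2) = q² - 2 = -2 + q²)
u(p, Z) = 4 - 2*p
(u(-5, t(4, 1)) + 39)² = ((4 - 2*(-5)) + 39)² = ((4 + 10) + 39)² = (14 + 39)² = 53² = 2809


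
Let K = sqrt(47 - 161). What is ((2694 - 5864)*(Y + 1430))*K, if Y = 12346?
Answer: -43669920*I*sqrt(114) ≈ -4.6627e+8*I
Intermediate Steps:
K = I*sqrt(114) (K = sqrt(-114) = I*sqrt(114) ≈ 10.677*I)
((2694 - 5864)*(Y + 1430))*K = ((2694 - 5864)*(12346 + 1430))*(I*sqrt(114)) = (-3170*13776)*(I*sqrt(114)) = -43669920*I*sqrt(114)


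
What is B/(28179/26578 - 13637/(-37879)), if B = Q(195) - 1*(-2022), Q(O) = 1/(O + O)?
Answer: 396951196740011/278818122765 ≈ 1423.7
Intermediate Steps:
Q(O) = 1/(2*O)
B = 788581/390 (B = (1/2)/195 - 1*(-2022) = (1/2)*(1/195) + 2022 = 1/390 + 2022 = 788581/390 ≈ 2022.0)
B/(28179/26578 - 13637/(-37879)) = 788581/(390*(28179/26578 - 13637/(-37879))) = 788581/(390*(28179*(1/26578) - 13637*(-1/37879))) = 788581/(390*(28179/26578 + 13637/37879)) = 788581/(390*(1429836527/1006748062)) = (788581/390)*(1006748062/1429836527) = 396951196740011/278818122765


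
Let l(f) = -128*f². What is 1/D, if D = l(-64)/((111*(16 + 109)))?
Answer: -13875/524288 ≈ -0.026464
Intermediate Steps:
D = -524288/13875 (D = (-128*(-64)²)/((111*(16 + 109))) = (-128*4096)/((111*125)) = -524288/13875 ≈ -37.786)
1/D = 1/(-524288/13875) = -13875/524288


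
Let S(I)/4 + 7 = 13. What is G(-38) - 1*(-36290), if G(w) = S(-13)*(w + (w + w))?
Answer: 33554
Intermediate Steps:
S(I) = 24 (S(I) = -28 + 4*13 = -28 + 52 = 24)
G(w) = 72*w (G(w) = 24*(w + (w + w)) = 24*(w + 2*w) = 24*(3*w) = 72*w)
G(-38) - 1*(-36290) = 72*(-38) - 1*(-36290) = -2736 + 36290 = 33554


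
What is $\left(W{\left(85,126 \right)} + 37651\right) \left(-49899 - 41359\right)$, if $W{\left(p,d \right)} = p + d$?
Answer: $-3455210396$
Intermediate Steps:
$W{\left(p,d \right)} = d + p$
$\left(W{\left(85,126 \right)} + 37651\right) \left(-49899 - 41359\right) = \left(\left(126 + 85\right) + 37651\right) \left(-49899 - 41359\right) = \left(211 + 37651\right) \left(-91258\right) = 37862 \left(-91258\right) = -3455210396$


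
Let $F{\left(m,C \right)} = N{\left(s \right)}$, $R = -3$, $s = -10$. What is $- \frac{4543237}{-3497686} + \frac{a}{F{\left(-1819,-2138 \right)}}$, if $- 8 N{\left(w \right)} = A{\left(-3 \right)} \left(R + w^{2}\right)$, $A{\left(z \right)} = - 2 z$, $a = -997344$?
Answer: $\frac{4651635555301}{339275542} \approx 13711.0$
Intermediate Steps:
$N{\left(w \right)} = \frac{9}{4} - \frac{3 w^{2}}{4}$ ($N{\left(w \right)} = - \frac{\left(-2\right) \left(-3\right) \left(-3 + w^{2}\right)}{8} = - \frac{6 \left(-3 + w^{2}\right)}{8} = - \frac{-18 + 6 w^{2}}{8} = \frac{9}{4} - \frac{3 w^{2}}{4}$)
$F{\left(m,C \right)} = - \frac{291}{4}$ ($F{\left(m,C \right)} = \frac{9}{4} - \frac{3 \left(-10\right)^{2}}{4} = \frac{9}{4} - 75 = - \frac{291}{4}$)
$- \frac{4543237}{-3497686} + \frac{a}{F{\left(-1819,-2138 \right)}} = - \frac{4543237}{-3497686} - \frac{997344}{- \frac{291}{4}} = \left(-4543237\right) \left(- \frac{1}{3497686}\right) - - \frac{1329792}{97} = \frac{4543237}{3497686} + \frac{1329792}{97} = \frac{4651635555301}{339275542}$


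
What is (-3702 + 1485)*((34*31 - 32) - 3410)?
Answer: 5294196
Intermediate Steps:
(-3702 + 1485)*((34*31 - 32) - 3410) = -2217*((1054 - 32) - 3410) = -2217*(1022 - 3410) = -2217*(-2388) = 5294196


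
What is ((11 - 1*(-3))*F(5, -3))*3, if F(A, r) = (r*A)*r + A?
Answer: 2100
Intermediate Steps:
F(A, r) = A + A*r² (F(A, r) = (A*r)*r + A = A*r² + A = A + A*r²)
((11 - 1*(-3))*F(5, -3))*3 = ((11 - 1*(-3))*(5*(1 + (-3)²)))*3 = ((11 + 3)*(5*(1 + 9)))*3 = (14*(5*10))*3 = (14*50)*3 = 700*3 = 2100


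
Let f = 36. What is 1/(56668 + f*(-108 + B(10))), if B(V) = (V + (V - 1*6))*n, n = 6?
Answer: 1/55804 ≈ 1.7920e-5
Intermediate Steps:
B(V) = -36 + 12*V (B(V) = (V + (V - 1*6))*6 = (V + (V - 6))*6 = (V + (-6 + V))*6 = (-6 + 2*V)*6 = -36 + 12*V)
1/(56668 + f*(-108 + B(10))) = 1/(56668 + 36*(-108 + (-36 + 12*10))) = 1/(56668 + 36*(-108 + (-36 + 120))) = 1/(56668 + 36*(-108 + 84)) = 1/(56668 + 36*(-24)) = 1/(56668 - 864) = 1/55804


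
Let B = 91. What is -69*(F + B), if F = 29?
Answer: -8280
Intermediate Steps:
-69*(F + B) = -69*(29 + 91) = -69*120 = -8280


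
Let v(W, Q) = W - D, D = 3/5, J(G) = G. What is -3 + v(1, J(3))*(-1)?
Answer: -17/5 ≈ -3.4000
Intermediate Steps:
D = 3/5 (D = 3*(1/5) = 3/5 ≈ 0.60000)
v(W, Q) = -3/5 + W (v(W, Q) = W - 1*3/5 = W - 3/5 = -3/5 + W)
-3 + v(1, J(3))*(-1) = -3 + (-3/5 + 1)*(-1) = -3 + (2/5)*(-1) = -3 - 2/5 = -17/5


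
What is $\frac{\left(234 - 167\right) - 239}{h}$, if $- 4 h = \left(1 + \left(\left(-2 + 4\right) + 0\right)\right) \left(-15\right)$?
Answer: $- \frac{688}{45} \approx -15.289$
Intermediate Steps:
$h = \frac{45}{4}$ ($h = - \frac{\left(1 + \left(\left(-2 + 4\right) + 0\right)\right) \left(-15\right)}{4} = - \frac{\left(1 + \left(2 + 0\right)\right) \left(-15\right)}{4} = - \frac{\left(1 + 2\right) \left(-15\right)}{4} = - \frac{3 \left(-15\right)}{4} = \left(- \frac{1}{4}\right) \left(-45\right) = \frac{45}{4} \approx 11.25$)
$\frac{\left(234 - 167\right) - 239}{h} = \frac{\left(234 - 167\right) - 239}{\frac{45}{4}} = \left(67 - 239\right) \frac{4}{45} = \left(-172\right) \frac{4}{45} = - \frac{688}{45}$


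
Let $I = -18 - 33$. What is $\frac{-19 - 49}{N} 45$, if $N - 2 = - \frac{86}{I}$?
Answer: $- \frac{39015}{47} \approx -830.11$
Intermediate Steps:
$I = -51$
$N = \frac{188}{51}$ ($N = 2 - \frac{86}{-51} = 2 - - \frac{86}{51} = 2 + \frac{86}{51} = \frac{188}{51} \approx 3.6863$)
$\frac{-19 - 49}{N} 45 = \frac{-19 - 49}{\frac{188}{51}} \cdot 45 = \frac{51}{188} \left(-68\right) 45 = \left(- \frac{867}{47}\right) 45 = - \frac{39015}{47}$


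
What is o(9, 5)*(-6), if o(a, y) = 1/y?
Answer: -6/5 ≈ -1.2000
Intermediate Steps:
o(a, y) = 1/y
o(9, 5)*(-6) = -6/5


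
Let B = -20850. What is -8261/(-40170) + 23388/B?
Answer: -25575137/27918150 ≈ -0.91608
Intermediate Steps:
-8261/(-40170) + 23388/B = -8261/(-40170) + 23388/(-20850) = -8261*(-1/40170) + 23388*(-1/20850) = 8261/40170 - 3898/3475 = -25575137/27918150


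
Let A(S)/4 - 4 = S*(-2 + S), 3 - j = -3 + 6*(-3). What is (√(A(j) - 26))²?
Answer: 2102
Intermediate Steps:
j = 24 (j = 3 - (-3 + 6*(-3)) = 3 - (-3 - 18) = 3 - 1*(-21) = 3 + 21 = 24)
A(S) = 16 + 4*S*(-2 + S) (A(S) = 16 + 4*(S*(-2 + S)) = 16 + 4*S*(-2 + S))
(√(A(j) - 26))² = (√((16 - 8*24 + 4*24²) - 26))² = (√((16 - 192 + 4*576) - 26))² = (√((16 - 192 + 2304) - 26))² = (√(2128 - 26))² = (√2102)² = 2102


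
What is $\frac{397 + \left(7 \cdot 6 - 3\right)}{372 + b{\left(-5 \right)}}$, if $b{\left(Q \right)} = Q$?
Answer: $\frac{436}{367} \approx 1.188$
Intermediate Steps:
$\frac{397 + \left(7 \cdot 6 - 3\right)}{372 + b{\left(-5 \right)}} = \frac{397 + \left(7 \cdot 6 - 3\right)}{372 - 5} = \frac{397 + \left(42 - 3\right)}{367} = \left(397 + 39\right) \frac{1}{367} = 436 \cdot \frac{1}{367} = \frac{436}{367}$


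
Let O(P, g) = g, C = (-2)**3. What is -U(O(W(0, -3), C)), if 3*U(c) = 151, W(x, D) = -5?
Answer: -151/3 ≈ -50.333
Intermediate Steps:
C = -8
U(c) = 151/3 (U(c) = (1/3)*151 = 151/3)
-U(O(W(0, -3), C)) = -1*151/3 = -151/3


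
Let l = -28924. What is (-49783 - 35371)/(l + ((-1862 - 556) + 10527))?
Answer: 85154/20815 ≈ 4.0910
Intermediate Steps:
(-49783 - 35371)/(l + ((-1862 - 556) + 10527)) = (-49783 - 35371)/(-28924 + ((-1862 - 556) + 10527)) = -85154/(-28924 + (-2418 + 10527)) = -85154/(-28924 + 8109) = -85154/(-20815) = -85154*(-1/20815) = 85154/20815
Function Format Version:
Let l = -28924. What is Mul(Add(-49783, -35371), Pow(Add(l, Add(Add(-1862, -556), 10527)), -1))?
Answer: Rational(85154, 20815) ≈ 4.0910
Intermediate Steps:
Mul(Add(-49783, -35371), Pow(Add(l, Add(Add(-1862, -556), 10527)), -1)) = Mul(Add(-49783, -35371), Pow(Add(-28924, Add(Add(-1862, -556), 10527)), -1)) = Mul(-85154, Pow(Add(-28924, Add(-2418, 10527)), -1)) = Mul(-85154, Pow(Add(-28924, 8109), -1)) = Mul(-85154, Pow(-20815, -1)) = Mul(-85154, Rational(-1, 20815)) = Rational(85154, 20815)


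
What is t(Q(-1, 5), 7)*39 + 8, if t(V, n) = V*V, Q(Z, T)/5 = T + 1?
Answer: 35108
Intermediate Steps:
Q(Z, T) = 5 + 5*T (Q(Z, T) = 5*(T + 1) = 5*(1 + T) = 5 + 5*T)
t(V, n) = V²
t(Q(-1, 5), 7)*39 + 8 = (5 + 5*5)²*39 + 8 = (5 + 25)²*39 + 8 = 30²*39 + 8 = 900*39 + 8 = 35100 + 8 = 35108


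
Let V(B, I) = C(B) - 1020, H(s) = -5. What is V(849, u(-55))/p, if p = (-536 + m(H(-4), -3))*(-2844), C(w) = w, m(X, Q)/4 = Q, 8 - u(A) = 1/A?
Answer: -19/173168 ≈ -0.00010972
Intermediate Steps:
u(A) = 8 - 1/A
m(X, Q) = 4*Q
V(B, I) = -1020 + B (V(B, I) = B - 1020 = -1020 + B)
p = 1558512 (p = (-536 + 4*(-3))*(-2844) = (-536 - 12)*(-2844) = -548*(-2844) = 1558512)
V(849, u(-55))/p = (-1020 + 849)/1558512 = -171*1/1558512 = -19/173168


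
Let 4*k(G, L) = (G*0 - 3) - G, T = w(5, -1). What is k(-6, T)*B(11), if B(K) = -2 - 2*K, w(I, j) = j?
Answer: -18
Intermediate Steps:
T = -1
k(G, L) = -¾ - G/4 (k(G, L) = ((G*0 - 3) - G)/4 = ((0 - 3) - G)/4 = (-3 - G)/4 = -¾ - G/4)
k(-6, T)*B(11) = (-¾ - ¼*(-6))*(-2 - 2*11) = (-¾ + 3/2)*(-2 - 22) = (¾)*(-24) = -18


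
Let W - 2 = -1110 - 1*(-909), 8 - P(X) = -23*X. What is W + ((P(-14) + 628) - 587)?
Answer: -472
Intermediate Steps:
P(X) = 8 + 23*X (P(X) = 8 - (-23)*X = 8 + 23*X)
W = -199 (W = 2 + (-1110 - 1*(-909)) = 2 + (-1110 + 909) = 2 - 201 = -199)
W + ((P(-14) + 628) - 587) = -199 + (((8 + 23*(-14)) + 628) - 587) = -199 + (((8 - 322) + 628) - 587) = -199 + ((-314 + 628) - 587) = -199 + (314 - 587) = -199 - 273 = -472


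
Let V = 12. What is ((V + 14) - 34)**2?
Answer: 64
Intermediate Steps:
((V + 14) - 34)**2 = ((12 + 14) - 34)**2 = (26 - 34)**2 = (-8)**2 = 64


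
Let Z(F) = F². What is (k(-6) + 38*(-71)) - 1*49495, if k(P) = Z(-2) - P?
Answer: -52183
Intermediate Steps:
k(P) = 4 - P (k(P) = (-2)² - P = 4 - P)
(k(-6) + 38*(-71)) - 1*49495 = ((4 - 1*(-6)) + 38*(-71)) - 1*49495 = ((4 + 6) - 2698) - 49495 = (10 - 2698) - 49495 = -2688 - 49495 = -52183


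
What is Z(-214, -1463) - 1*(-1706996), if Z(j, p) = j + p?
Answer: 1705319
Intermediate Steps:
Z(-214, -1463) - 1*(-1706996) = (-214 - 1463) - 1*(-1706996) = -1677 + 1706996 = 1705319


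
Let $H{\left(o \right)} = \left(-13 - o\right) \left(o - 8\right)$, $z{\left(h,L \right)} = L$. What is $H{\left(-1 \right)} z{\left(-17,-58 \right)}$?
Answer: $-6264$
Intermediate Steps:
$H{\left(o \right)} = \left(-13 - o\right) \left(-8 + o\right)$
$H{\left(-1 \right)} z{\left(-17,-58 \right)} = \left(104 - \left(-1\right)^{2} - -5\right) \left(-58\right) = \left(104 - 1 + 5\right) \left(-58\right) = 108 \left(-58\right) = -6264$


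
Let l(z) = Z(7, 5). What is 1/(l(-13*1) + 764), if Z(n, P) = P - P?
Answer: 1/764 ≈ 0.0013089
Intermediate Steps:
Z(n, P) = 0
l(z) = 0
1/(l(-13*1) + 764) = 1/(0 + 764) = 1/764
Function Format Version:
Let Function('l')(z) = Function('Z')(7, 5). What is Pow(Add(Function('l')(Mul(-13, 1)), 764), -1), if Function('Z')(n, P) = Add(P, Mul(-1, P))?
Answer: Rational(1, 764) ≈ 0.0013089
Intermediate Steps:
Function('Z')(n, P) = 0
Function('l')(z) = 0
Pow(Add(Function('l')(Mul(-13, 1)), 764), -1) = Pow(Add(0, 764), -1) = Pow(764, -1) = Rational(1, 764)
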